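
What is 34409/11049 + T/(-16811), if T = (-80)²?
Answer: 507736099/185744739 ≈ 2.7335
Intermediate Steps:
T = 6400
34409/11049 + T/(-16811) = 34409/11049 + 6400/(-16811) = 34409*(1/11049) + 6400*(-1/16811) = 34409/11049 - 6400/16811 = 507736099/185744739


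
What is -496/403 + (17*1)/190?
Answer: -2819/2470 ≈ -1.1413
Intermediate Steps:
-496/403 + (17*1)/190 = -496*1/403 + 17*(1/190) = -16/13 + 17/190 = -2819/2470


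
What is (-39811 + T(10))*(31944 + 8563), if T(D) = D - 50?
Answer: -1614244457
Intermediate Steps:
T(D) = -50 + D
(-39811 + T(10))*(31944 + 8563) = (-39811 + (-50 + 10))*(31944 + 8563) = (-39811 - 40)*40507 = -39851*40507 = -1614244457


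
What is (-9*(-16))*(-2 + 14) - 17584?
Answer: -15856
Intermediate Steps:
(-9*(-16))*(-2 + 14) - 17584 = 144*12 - 17584 = 1728 - 17584 = -15856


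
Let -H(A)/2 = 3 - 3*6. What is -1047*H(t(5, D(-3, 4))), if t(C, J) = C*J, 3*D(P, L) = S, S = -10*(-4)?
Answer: -31410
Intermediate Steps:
S = 40 (S = -5*(-8) = 40)
D(P, L) = 40/3 (D(P, L) = (⅓)*40 = 40/3)
H(A) = 30 (H(A) = -2*(3 - 3*6) = -2*(3 - 18) = -2*(-15) = 30)
-1047*H(t(5, D(-3, 4))) = -1047*30 = -31410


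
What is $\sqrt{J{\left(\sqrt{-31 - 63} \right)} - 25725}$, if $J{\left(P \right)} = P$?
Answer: $\sqrt{-25725 + i \sqrt{94}} \approx 0.03 + 160.39 i$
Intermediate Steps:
$\sqrt{J{\left(\sqrt{-31 - 63} \right)} - 25725} = \sqrt{\sqrt{-31 - 63} - 25725} = \sqrt{\sqrt{-94} - 25725} = \sqrt{i \sqrt{94} - 25725} = \sqrt{-25725 + i \sqrt{94}}$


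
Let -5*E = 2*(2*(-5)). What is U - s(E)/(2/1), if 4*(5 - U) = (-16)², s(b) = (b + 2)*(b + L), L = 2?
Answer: -77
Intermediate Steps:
E = 4 (E = -2*2*(-5)/5 = -2*(-10)/5 = -⅕*(-20) = 4)
s(b) = (2 + b)² (s(b) = (b + 2)*(b + 2) = (2 + b)*(2 + b) = (2 + b)²)
U = -59 (U = 5 - ¼*(-16)² = 5 - ¼*256 = 5 - 64 = -59)
U - s(E)/(2/1) = -59 - (4 + 4² + 4*4)/(2/1) = -59 - (4 + 16 + 16)/(2*1) = -59 - 36/2 = -59 - 1*18 = -59 - 18 = -77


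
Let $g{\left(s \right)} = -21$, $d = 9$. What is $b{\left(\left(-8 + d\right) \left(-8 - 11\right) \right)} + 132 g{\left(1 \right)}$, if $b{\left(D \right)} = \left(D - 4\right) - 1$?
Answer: $-2796$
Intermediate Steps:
$b{\left(D \right)} = -5 + D$ ($b{\left(D \right)} = \left(-4 + D\right) - 1 = -5 + D$)
$b{\left(\left(-8 + d\right) \left(-8 - 11\right) \right)} + 132 g{\left(1 \right)} = \left(-5 + \left(-8 + 9\right) \left(-8 - 11\right)\right) + 132 \left(-21\right) = \left(-5 + 1 \left(-19\right)\right) - 2772 = \left(-5 - 19\right) - 2772 = -24 - 2772 = -2796$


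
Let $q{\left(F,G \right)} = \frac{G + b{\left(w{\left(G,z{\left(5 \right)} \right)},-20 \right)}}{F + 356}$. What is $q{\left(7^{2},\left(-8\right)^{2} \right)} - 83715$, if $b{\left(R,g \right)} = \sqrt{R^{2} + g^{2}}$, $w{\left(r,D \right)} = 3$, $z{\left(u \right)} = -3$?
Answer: $- \frac{33904511}{405} + \frac{\sqrt{409}}{405} \approx -83715.0$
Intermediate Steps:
$q{\left(F,G \right)} = \frac{G + \sqrt{409}}{356 + F}$ ($q{\left(F,G \right)} = \frac{G + \sqrt{3^{2} + \left(-20\right)^{2}}}{F + 356} = \frac{G + \sqrt{9 + 400}}{356 + F} = \frac{G + \sqrt{409}}{356 + F}$)
$q{\left(7^{2},\left(-8\right)^{2} \right)} - 83715 = \frac{\left(-8\right)^{2} + \sqrt{409}}{356 + 7^{2}} - 83715 = \frac{64 + \sqrt{409}}{356 + 49} - 83715 = \frac{64 + \sqrt{409}}{405} - 83715 = \left(\frac{64}{405} + \frac{\sqrt{409}}{405}\right) - 83715 = - \frac{33904511}{405} + \frac{\sqrt{409}}{405}$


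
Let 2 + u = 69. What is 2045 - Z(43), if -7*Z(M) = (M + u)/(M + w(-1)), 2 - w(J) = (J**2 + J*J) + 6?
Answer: 529765/259 ≈ 2045.4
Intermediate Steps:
u = 67 (u = -2 + 69 = 67)
w(J) = -4 - 2*J**2 (w(J) = 2 - ((J**2 + J*J) + 6) = 2 - ((J**2 + J**2) + 6) = 2 - (2*J**2 + 6) = 2 - (6 + 2*J**2) = 2 + (-6 - 2*J**2) = -4 - 2*J**2)
Z(M) = -(67 + M)/(7*(-6 + M)) (Z(M) = -(M + 67)/(7*(M + (-4 - 2*(-1)**2))) = -(67 + M)/(7*(M + (-4 - 2*1))) = -(67 + M)/(7*(M + (-4 - 2))) = -(67 + M)/(7*(M - 6)) = -(67 + M)/(7*(-6 + M)))
2045 - Z(43) = 2045 - (67 + 43)/(7*(6 - 1*43)) = 2045 - 110/(7*(6 - 43)) = 2045 - 110/(7*(-37)) = 2045 - (-1)*110/(7*37) = 2045 - 1*(-110/259) = 2045 + 110/259 = 529765/259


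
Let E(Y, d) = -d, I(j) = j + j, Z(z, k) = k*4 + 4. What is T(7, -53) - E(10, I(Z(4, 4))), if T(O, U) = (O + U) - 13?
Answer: -19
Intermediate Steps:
Z(z, k) = 4 + 4*k (Z(z, k) = 4*k + 4 = 4 + 4*k)
I(j) = 2*j
T(O, U) = -13 + O + U
T(7, -53) - E(10, I(Z(4, 4))) = (-13 + 7 - 53) - (-1)*2*(4 + 4*4) = -59 - (-1)*2*(4 + 16) = -59 - (-1)*2*20 = -59 - (-1)*40 = -59 - 1*(-40) = -59 + 40 = -19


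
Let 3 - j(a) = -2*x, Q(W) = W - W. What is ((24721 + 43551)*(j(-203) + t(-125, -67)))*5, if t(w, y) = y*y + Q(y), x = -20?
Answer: 1519734720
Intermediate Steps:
Q(W) = 0
j(a) = -37 (j(a) = 3 - (-2)*(-20) = 3 - 1*40 = 3 - 40 = -37)
t(w, y) = y**2 (t(w, y) = y*y + 0 = y**2 + 0 = y**2)
((24721 + 43551)*(j(-203) + t(-125, -67)))*5 = ((24721 + 43551)*(-37 + (-67)**2))*5 = (68272*(-37 + 4489))*5 = (68272*4452)*5 = 303946944*5 = 1519734720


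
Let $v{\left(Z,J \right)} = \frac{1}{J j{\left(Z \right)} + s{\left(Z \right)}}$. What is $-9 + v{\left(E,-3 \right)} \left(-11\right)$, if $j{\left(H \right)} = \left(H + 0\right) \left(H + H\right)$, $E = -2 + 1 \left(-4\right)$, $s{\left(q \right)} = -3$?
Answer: $- \frac{1960}{219} \approx -8.9498$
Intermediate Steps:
$E = -6$ ($E = -2 - 4 = -6$)
$j{\left(H \right)} = 2 H^{2}$ ($j{\left(H \right)} = H 2 H = 2 H^{2}$)
$v{\left(Z,J \right)} = \frac{1}{-3 + 2 J Z^{2}}$ ($v{\left(Z,J \right)} = \frac{1}{J 2 Z^{2} - 3} = \frac{1}{2 J Z^{2} - 3} = \frac{1}{-3 + 2 J Z^{2}}$)
$-9 + v{\left(E,-3 \right)} \left(-11\right) = -9 + \frac{1}{-3 + 2 \left(-3\right) \left(-6\right)^{2}} \left(-11\right) = -9 + \frac{1}{-3 + 2 \left(-3\right) 36} \left(-11\right) = -9 + \frac{1}{-3 - 216} \left(-11\right) = -9 + \frac{1}{-219} \left(-11\right) = -9 - - \frac{11}{219} = -9 + \frac{11}{219} = - \frac{1960}{219}$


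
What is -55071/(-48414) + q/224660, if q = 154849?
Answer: 3311518391/1812781540 ≈ 1.8268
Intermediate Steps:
-55071/(-48414) + q/224660 = -55071/(-48414) + 154849/224660 = -55071*(-1/48414) + 154849*(1/224660) = 18357/16138 + 154849/224660 = 3311518391/1812781540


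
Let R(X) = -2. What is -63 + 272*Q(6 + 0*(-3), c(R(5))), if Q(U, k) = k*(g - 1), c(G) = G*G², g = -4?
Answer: 10817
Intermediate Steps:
c(G) = G³
Q(U, k) = -5*k (Q(U, k) = k*(-4 - 1) = k*(-5) = -5*k)
-63 + 272*Q(6 + 0*(-3), c(R(5))) = -63 + 272*(-5*(-2)³) = -63 + 272*(-5*(-8)) = -63 + 272*40 = -63 + 10880 = 10817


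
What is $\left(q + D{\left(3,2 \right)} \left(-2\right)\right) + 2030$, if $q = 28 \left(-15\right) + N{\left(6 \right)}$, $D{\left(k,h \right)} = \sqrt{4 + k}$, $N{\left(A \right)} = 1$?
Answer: $1611 - 2 \sqrt{7} \approx 1605.7$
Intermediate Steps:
$q = -419$ ($q = 28 \left(-15\right) + 1 = -420 + 1 = -419$)
$\left(q + D{\left(3,2 \right)} \left(-2\right)\right) + 2030 = \left(-419 + \sqrt{4 + 3} \left(-2\right)\right) + 2030 = \left(-419 + \sqrt{7} \left(-2\right)\right) + 2030 = \left(-419 - 2 \sqrt{7}\right) + 2030 = 1611 - 2 \sqrt{7}$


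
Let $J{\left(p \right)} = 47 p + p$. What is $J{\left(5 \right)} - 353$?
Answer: $-113$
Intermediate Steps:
$J{\left(p \right)} = 48 p$
$J{\left(5 \right)} - 353 = 48 \cdot 5 - 353 = 240 - 353 = -113$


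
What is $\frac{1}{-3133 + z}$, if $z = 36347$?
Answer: $\frac{1}{33214} \approx 3.0108 \cdot 10^{-5}$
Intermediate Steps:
$\frac{1}{-3133 + z} = \frac{1}{-3133 + 36347} = \frac{1}{33214}$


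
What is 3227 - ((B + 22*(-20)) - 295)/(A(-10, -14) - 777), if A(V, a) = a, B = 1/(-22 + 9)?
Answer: 33173685/10283 ≈ 3226.1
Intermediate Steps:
B = -1/13 (B = 1/(-13) = -1/13 ≈ -0.076923)
3227 - ((B + 22*(-20)) - 295)/(A(-10, -14) - 777) = 3227 - ((-1/13 + 22*(-20)) - 295)/(-14 - 777) = 3227 - ((-1/13 - 440) - 295)/(-791) = 3227 - (-5721/13 - 295)*(-1)/791 = 3227 - (-9556)*(-1)/(13*791) = 3227 - 1*9556/10283 = 3227 - 9556/10283 = 33173685/10283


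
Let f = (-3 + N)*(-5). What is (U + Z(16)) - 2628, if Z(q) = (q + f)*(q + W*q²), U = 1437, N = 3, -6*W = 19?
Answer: -41717/3 ≈ -13906.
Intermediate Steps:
W = -19/6 (W = -⅙*19 = -19/6 ≈ -3.1667)
f = 0 (f = (-3 + 3)*(-5) = 0*(-5) = 0)
Z(q) = q*(q - 19*q²/6) (Z(q) = (q + 0)*(q - 19*q²/6) = q*(q - 19*q²/6))
(U + Z(16)) - 2628 = (1437 + (⅙)*16²*(6 - 19*16)) - 2628 = (1437 + (⅙)*256*(6 - 304)) - 2628 = (1437 + (⅙)*256*(-298)) - 2628 = (1437 - 38144/3) - 2628 = -33833/3 - 2628 = -41717/3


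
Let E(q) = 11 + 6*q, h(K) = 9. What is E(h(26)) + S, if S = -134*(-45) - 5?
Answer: 6090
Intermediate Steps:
S = 6025 (S = 6030 - 5 = 6025)
E(h(26)) + S = (11 + 6*9) + 6025 = (11 + 54) + 6025 = 65 + 6025 = 6090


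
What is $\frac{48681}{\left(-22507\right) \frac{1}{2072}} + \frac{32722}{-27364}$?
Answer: $- \frac{1380430968851}{307940774} \approx -4482.8$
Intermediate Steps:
$\frac{48681}{\left(-22507\right) \frac{1}{2072}} + \frac{32722}{-27364} = \frac{48681}{\left(-22507\right) \frac{1}{2072}} + 32722 \left(- \frac{1}{27364}\right) = \frac{48681}{- \frac{22507}{2072}} - \frac{16361}{13682} = 48681 \left(- \frac{2072}{22507}\right) - \frac{16361}{13682} = - \frac{100867032}{22507} - \frac{16361}{13682} = - \frac{1380430968851}{307940774}$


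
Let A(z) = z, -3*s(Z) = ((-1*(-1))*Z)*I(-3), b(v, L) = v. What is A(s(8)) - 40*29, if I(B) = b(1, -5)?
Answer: -3488/3 ≈ -1162.7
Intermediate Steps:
I(B) = 1
s(Z) = -Z/3 (s(Z) = -(-1*(-1))*Z/3 = -1*Z/3 = -Z/3)
A(s(8)) - 40*29 = -1/3*8 - 40*29 = -8/3 - 1160 = -3488/3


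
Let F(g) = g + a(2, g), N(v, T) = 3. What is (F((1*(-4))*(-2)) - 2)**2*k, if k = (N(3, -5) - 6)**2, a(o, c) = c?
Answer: 1764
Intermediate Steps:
F(g) = 2*g (F(g) = g + g = 2*g)
k = 9 (k = (3 - 6)**2 = (-3)**2 = 9)
(F((1*(-4))*(-2)) - 2)**2*k = (2*((1*(-4))*(-2)) - 2)**2*9 = (2*(-4*(-2)) - 2)**2*9 = (2*8 - 2)**2*9 = (16 - 2)**2*9 = 14**2*9 = 196*9 = 1764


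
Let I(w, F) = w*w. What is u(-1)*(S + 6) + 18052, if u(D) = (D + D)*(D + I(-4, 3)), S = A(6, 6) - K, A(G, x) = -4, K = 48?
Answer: 19432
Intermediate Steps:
I(w, F) = w**2
S = -52 (S = -4 - 1*48 = -4 - 48 = -52)
u(D) = 2*D*(16 + D) (u(D) = (D + D)*(D + (-4)**2) = (2*D)*(D + 16) = (2*D)*(16 + D) = 2*D*(16 + D))
u(-1)*(S + 6) + 18052 = (2*(-1)*(16 - 1))*(-52 + 6) + 18052 = (2*(-1)*15)*(-46) + 18052 = -30*(-46) + 18052 = 1380 + 18052 = 19432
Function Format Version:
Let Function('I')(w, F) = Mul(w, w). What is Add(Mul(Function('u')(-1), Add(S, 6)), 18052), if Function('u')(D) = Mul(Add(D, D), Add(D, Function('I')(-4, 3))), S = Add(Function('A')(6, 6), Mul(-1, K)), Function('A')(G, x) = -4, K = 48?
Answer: 19432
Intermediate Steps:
Function('I')(w, F) = Pow(w, 2)
S = -52 (S = Add(-4, Mul(-1, 48)) = Add(-4, -48) = -52)
Function('u')(D) = Mul(2, D, Add(16, D)) (Function('u')(D) = Mul(Add(D, D), Add(D, Pow(-4, 2))) = Mul(Mul(2, D), Add(D, 16)) = Mul(Mul(2, D), Add(16, D)) = Mul(2, D, Add(16, D)))
Add(Mul(Function('u')(-1), Add(S, 6)), 18052) = Add(Mul(Mul(2, -1, Add(16, -1)), Add(-52, 6)), 18052) = Add(Mul(Mul(2, -1, 15), -46), 18052) = Add(Mul(-30, -46), 18052) = Add(1380, 18052) = 19432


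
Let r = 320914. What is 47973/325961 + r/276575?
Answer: 117873580829/90152663575 ≈ 1.3075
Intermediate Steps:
47973/325961 + r/276575 = 47973/325961 + 320914/276575 = 117873580829/90152663575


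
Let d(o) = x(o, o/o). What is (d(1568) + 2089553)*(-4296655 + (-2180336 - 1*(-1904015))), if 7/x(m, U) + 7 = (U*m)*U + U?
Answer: -7462826553112984/781 ≈ -9.5555e+12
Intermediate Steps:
x(m, U) = 7/(-7 + U + m*U**2) (x(m, U) = 7/(-7 + ((U*m)*U + U)) = 7/(-7 + (m*U**2 + U)) = 7/(-7 + (U + m*U**2)) = 7/(-7 + U + m*U**2))
d(o) = 7/(-6 + o) (d(o) = 7/(-7 + o/o + o*(o/o)**2) = 7/(-7 + 1 + o*1**2) = 7/(-7 + 1 + o*1) = 7/(-7 + 1 + o) = 7/(-6 + o))
(d(1568) + 2089553)*(-4296655 + (-2180336 - 1*(-1904015))) = (7/(-6 + 1568) + 2089553)*(-4296655 + (-2180336 - 1*(-1904015))) = (7/1562 + 2089553)*(-4296655 + (-2180336 + 1904015)) = (7*(1/1562) + 2089553)*(-4296655 - 276321) = (7/1562 + 2089553)*(-4572976) = (3263881793/1562)*(-4572976) = -7462826553112984/781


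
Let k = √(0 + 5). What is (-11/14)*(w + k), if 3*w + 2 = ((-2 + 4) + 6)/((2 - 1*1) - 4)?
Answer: 11/9 - 11*√5/14 ≈ -0.53469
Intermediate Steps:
k = √5 ≈ 2.2361
w = -14/9 (w = -⅔ + (((-2 + 4) + 6)/((2 - 1*1) - 4))/3 = -⅔ + ((2 + 6)/((2 - 1) - 4))/3 = -⅔ + (8/(1 - 4))/3 = -⅔ + (8/(-3))/3 = -⅔ + (8*(-⅓))/3 = -⅔ + (⅓)*(-8/3) = -⅔ - 8/9 = -14/9 ≈ -1.5556)
(-11/14)*(w + k) = (-11/14)*(-14/9 + √5) = (-11*1/14)*(-14/9 + √5) = -11*(-14/9 + √5)/14 = 11/9 - 11*√5/14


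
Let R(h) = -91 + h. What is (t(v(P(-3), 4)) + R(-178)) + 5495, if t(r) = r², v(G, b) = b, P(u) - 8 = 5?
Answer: 5242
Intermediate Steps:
P(u) = 13 (P(u) = 8 + 5 = 13)
(t(v(P(-3), 4)) + R(-178)) + 5495 = (4² + (-91 - 178)) + 5495 = (16 - 269) + 5495 = -253 + 5495 = 5242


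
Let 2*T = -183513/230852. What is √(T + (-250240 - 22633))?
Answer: I*√14542145347933730/230852 ≈ 522.37*I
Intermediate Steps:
T = -183513/461704 (T = (-183513/230852)/2 = (-183513*1/230852)/2 = (½)*(-183513/230852) = -183513/461704 ≈ -0.39747)
√(T + (-250240 - 22633)) = √(-183513/461704 + (-250240 - 22633)) = √(-183513/461704 - 272873) = √(-125986739105/461704) = I*√14542145347933730/230852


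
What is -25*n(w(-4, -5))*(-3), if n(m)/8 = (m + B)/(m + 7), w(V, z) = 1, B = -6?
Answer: -375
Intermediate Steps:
n(m) = 8*(-6 + m)/(7 + m) (n(m) = 8*((m - 6)/(m + 7)) = 8*((-6 + m)/(7 + m)) = 8*(-6 + m)/(7 + m))
-25*n(w(-4, -5))*(-3) = -200*(-6 + 1)/(7 + 1)*(-3) = -200*(-5)/8*(-3) = -25*(-5)*(-3) = 125*(-3) = -375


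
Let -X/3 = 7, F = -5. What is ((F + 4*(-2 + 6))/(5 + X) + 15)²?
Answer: 52441/256 ≈ 204.85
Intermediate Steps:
X = -21 (X = -3*7 = -21)
((F + 4*(-2 + 6))/(5 + X) + 15)² = ((-5 + 4*(-2 + 6))/(5 - 21) + 15)² = ((-5 + 4*4)/(-16) + 15)² = ((-5 + 16)*(-1/16) + 15)² = (11*(-1/16) + 15)² = (-11/16 + 15)² = (229/16)² = 52441/256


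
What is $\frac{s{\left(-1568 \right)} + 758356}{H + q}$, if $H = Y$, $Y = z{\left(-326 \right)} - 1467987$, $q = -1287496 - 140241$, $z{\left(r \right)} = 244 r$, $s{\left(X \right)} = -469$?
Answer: $- \frac{252629}{991756} \approx -0.25473$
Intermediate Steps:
$q = -1427737$ ($q = -1287496 - 140241 = -1427737$)
$Y = -1547531$ ($Y = 244 \left(-326\right) - 1467987 = -79544 - 1467987 = -1547531$)
$H = -1547531$
$\frac{s{\left(-1568 \right)} + 758356}{H + q} = \frac{-469 + 758356}{-1547531 - 1427737} = \frac{757887}{-2975268} = 757887 \left(- \frac{1}{2975268}\right) = - \frac{252629}{991756}$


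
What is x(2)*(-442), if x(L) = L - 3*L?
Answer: 1768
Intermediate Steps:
x(L) = -2*L
x(2)*(-442) = -2*2*(-442) = -4*(-442) = 1768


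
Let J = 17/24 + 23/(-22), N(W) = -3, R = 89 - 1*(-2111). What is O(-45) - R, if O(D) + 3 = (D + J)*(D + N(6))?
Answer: -295/11 ≈ -26.818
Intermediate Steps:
R = 2200 (R = 89 + 2111 = 2200)
J = -89/264 (J = 17*(1/24) + 23*(-1/22) = 17/24 - 23/22 = -89/264 ≈ -0.33712)
O(D) = -3 + (-3 + D)*(-89/264 + D) (O(D) = -3 + (D - 89/264)*(D - 3) = -3 + (-89/264 + D)*(-3 + D) = -3 + (-3 + D)*(-89/264 + D))
O(-45) - R = (-175/88 + (-45)**2 - 881/264*(-45)) - 1*2200 = (-175/88 + 2025 + 13215/88) - 2200 = 23905/11 - 2200 = -295/11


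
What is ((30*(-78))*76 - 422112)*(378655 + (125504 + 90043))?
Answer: -356492678304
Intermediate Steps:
((30*(-78))*76 - 422112)*(378655 + (125504 + 90043)) = (-2340*76 - 422112)*(378655 + 215547) = (-177840 - 422112)*594202 = -599952*594202 = -356492678304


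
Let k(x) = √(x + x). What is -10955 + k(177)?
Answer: -10955 + √354 ≈ -10936.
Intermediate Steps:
k(x) = √2*√x (k(x) = √(2*x) = √2*√x)
-10955 + k(177) = -10955 + √2*√177 = -10955 + √354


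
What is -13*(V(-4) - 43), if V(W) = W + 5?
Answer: 546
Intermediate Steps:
V(W) = 5 + W
-13*(V(-4) - 43) = -13*((5 - 4) - 43) = -13*(1 - 43) = -13*(-42) = 546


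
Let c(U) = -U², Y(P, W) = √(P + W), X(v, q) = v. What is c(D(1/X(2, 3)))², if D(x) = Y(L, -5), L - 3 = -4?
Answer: 36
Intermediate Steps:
L = -1 (L = 3 - 4 = -1)
D(x) = I*√6 (D(x) = √(-1 - 5) = √(-6) = I*√6)
c(D(1/X(2, 3)))² = (-(I*√6)²)² = (-1*(-6))² = 6² = 36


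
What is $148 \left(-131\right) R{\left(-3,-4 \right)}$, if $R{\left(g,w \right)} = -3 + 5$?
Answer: $-38776$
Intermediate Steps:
$R{\left(g,w \right)} = 2$
$148 \left(-131\right) R{\left(-3,-4 \right)} = 148 \left(-131\right) 2 = \left(-19388\right) 2 = -38776$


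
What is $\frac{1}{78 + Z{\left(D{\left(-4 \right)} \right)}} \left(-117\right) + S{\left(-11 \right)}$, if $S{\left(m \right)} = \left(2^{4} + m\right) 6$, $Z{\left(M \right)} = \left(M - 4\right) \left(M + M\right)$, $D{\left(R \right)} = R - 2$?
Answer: $\frac{647}{22} \approx 29.409$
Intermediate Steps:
$D{\left(R \right)} = -2 + R$
$Z{\left(M \right)} = 2 M \left(-4 + M\right)$ ($Z{\left(M \right)} = \left(-4 + M\right) 2 M = 2 M \left(-4 + M\right)$)
$S{\left(m \right)} = 96 + 6 m$ ($S{\left(m \right)} = \left(16 + m\right) 6 = 96 + 6 m$)
$\frac{1}{78 + Z{\left(D{\left(-4 \right)} \right)}} \left(-117\right) + S{\left(-11 \right)} = \frac{1}{78 + 2 \left(-2 - 4\right) \left(-4 - 6\right)} \left(-117\right) + \left(96 + 6 \left(-11\right)\right) = \frac{1}{78 + 2 \left(-6\right) \left(-4 - 6\right)} \left(-117\right) + \left(96 - 66\right) = \frac{1}{78 + 2 \left(-6\right) \left(-10\right)} \left(-117\right) + 30 = \frac{1}{78 + 120} \left(-117\right) + 30 = \frac{1}{198} \left(-117\right) + 30 = - \frac{13}{22} + 30 = \frac{647}{22}$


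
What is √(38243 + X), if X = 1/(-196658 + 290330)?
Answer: √9321140168794/15612 ≈ 195.56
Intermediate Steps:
X = 1/93672 ≈ 1.0676e-5
√(38243 + X) = √(38243 + 1/93672) = √(3582298297/93672) = √9321140168794/15612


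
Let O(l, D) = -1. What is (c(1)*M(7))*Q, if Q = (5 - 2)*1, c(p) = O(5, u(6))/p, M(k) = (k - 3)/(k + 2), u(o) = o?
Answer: -4/3 ≈ -1.3333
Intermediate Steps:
M(k) = (-3 + k)/(2 + k)
c(p) = -1/p
Q = 3 (Q = 3*1 = 3)
(c(1)*M(7))*Q = ((-1/1)*((-3 + 7)/(2 + 7)))*3 = ((-1*1)*(4/9))*3 = -4/9*3 = -4/3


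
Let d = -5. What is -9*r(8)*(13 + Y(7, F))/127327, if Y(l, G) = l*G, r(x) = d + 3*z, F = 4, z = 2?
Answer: -369/127327 ≈ -0.0028980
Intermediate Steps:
r(x) = 1 (r(x) = -5 + 3*2 = -5 + 6 = 1)
Y(l, G) = G*l
-9*r(8)*(13 + Y(7, F))/127327 = -9*(13 + 4*7)/127327 = -9*(13 + 28)*(1/127327) = -9*41*(1/127327) = -369*1/127327 = -369/127327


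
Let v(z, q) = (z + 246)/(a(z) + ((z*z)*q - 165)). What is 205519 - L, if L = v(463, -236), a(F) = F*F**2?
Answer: 10000882958653/48661598 ≈ 2.0552e+5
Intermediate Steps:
a(F) = F**3
v(z, q) = (246 + z)/(-165 + z**3 + q*z**2) (v(z, q) = (z + 246)/(z**3 + ((z*z)*q - 165)) = (246 + z)/(z**3 + (z**2*q - 165)) = (246 + z)/(z**3 + (q*z**2 - 165)) = (246 + z)/(z**3 + (-165 + q*z**2)) = (246 + z)/(-165 + z**3 + q*z**2))
L = 709/48661598 (L = (246 + 463)/(-165 + 463**3 - 236*463**2) = 709/(-165 + 99252847 - 236*214369) = 709/(-165 + 99252847 - 50591084) = 709/48661598 ≈ 1.4570e-5)
205519 - L = 205519 - 1*709/48661598 = 205519 - 709/48661598 = 10000882958653/48661598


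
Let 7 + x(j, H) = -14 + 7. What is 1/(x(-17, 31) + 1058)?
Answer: 1/1044 ≈ 0.00095785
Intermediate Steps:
x(j, H) = -14 (x(j, H) = -7 + (-14 + 7) = -7 - 7 = -14)
1/(x(-17, 31) + 1058) = 1/(-14 + 1058) = 1/1044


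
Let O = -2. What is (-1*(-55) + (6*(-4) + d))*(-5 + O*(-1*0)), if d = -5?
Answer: -130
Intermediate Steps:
(-1*(-55) + (6*(-4) + d))*(-5 + O*(-1*0)) = (-1*(-55) + (6*(-4) - 5))*(-5 - (-2)*0) = (55 + (-24 - 5))*(-5 - 2*0) = (55 - 29)*(-5 + 0) = 26*(-5) = -130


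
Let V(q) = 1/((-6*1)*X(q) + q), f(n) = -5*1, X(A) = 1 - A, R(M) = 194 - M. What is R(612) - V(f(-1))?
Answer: -17137/41 ≈ -417.98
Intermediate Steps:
f(n) = -5
V(q) = 1/(-6 + 7*q) (V(q) = 1/((-6*1)*(1 - q) + q) = 1/(-6*(1 - q) + q) = 1/((-6 + 6*q) + q) = 1/(-6 + 7*q))
R(612) - V(f(-1)) = (194 - 1*612) - 1/(-6 + 7*(-5)) = (194 - 612) - 1/(-6 - 35) = -418 - 1/(-41) = -418 - 1*(-1/41) = -418 + 1/41 = -17137/41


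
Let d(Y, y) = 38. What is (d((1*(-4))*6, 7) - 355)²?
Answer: 100489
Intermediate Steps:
(d((1*(-4))*6, 7) - 355)² = (38 - 355)² = (-317)² = 100489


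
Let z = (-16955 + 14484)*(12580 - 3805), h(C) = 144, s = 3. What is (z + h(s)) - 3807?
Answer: -21686688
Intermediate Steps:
z = -21683025 (z = -2471*8775 = -21683025)
(z + h(s)) - 3807 = (-21683025 + 144) - 3807 = -21682881 - 3807 = -21686688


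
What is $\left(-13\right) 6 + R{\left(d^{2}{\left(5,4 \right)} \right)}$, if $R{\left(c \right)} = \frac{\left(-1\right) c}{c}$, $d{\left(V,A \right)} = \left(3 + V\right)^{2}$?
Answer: $-79$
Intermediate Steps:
$R{\left(c \right)} = -1$
$\left(-13\right) 6 + R{\left(d^{2}{\left(5,4 \right)} \right)} = \left(-13\right) 6 - 1 = -78 - 1 = -79$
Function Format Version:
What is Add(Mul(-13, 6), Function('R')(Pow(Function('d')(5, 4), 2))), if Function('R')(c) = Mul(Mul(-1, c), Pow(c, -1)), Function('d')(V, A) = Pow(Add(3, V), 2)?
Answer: -79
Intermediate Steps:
Function('R')(c) = -1
Add(Mul(-13, 6), Function('R')(Pow(Function('d')(5, 4), 2))) = Add(Mul(-13, 6), -1) = Add(-78, -1) = -79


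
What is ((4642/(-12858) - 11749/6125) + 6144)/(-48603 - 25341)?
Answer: -120923188777/1455869551500 ≈ -0.083059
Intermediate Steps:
((4642/(-12858) - 11749/6125) + 6144)/(-48603 - 25341) = ((4642*(-1/12858) - 11749*1/6125) + 6144)/(-73944) = ((-2321/6429 - 11749/6125) + 6144)*(-1/73944) = (-89750446/39377625 + 6144)*(-1/73944) = (241846377554/39377625)*(-1/73944) = -120923188777/1455869551500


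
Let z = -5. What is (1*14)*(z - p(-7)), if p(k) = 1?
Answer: -84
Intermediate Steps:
(1*14)*(z - p(-7)) = (1*14)*(-5 - 1*1) = 14*(-5 - 1) = 14*(-6) = -84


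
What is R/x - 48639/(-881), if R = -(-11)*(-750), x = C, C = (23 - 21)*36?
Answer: -627707/10572 ≈ -59.374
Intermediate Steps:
C = 72 (C = 2*36 = 72)
x = 72
R = -8250 (R = -1*8250 = -8250)
R/x - 48639/(-881) = -8250/72 - 48639/(-881) = -8250*1/72 - 48639*(-1/881) = -1375/12 + 48639/881 = -627707/10572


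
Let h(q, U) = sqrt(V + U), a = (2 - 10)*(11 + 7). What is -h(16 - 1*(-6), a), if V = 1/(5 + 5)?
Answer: -I*sqrt(14390)/10 ≈ -11.996*I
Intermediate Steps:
V = 1/10 ≈ 0.10000
a = -144 (a = -8*18 = -144)
h(q, U) = sqrt(1/10 + U)
-h(16 - 1*(-6), a) = -sqrt(10 + 100*(-144))/10 = -sqrt(10 - 14400)/10 = -sqrt(-14390)/10 = -I*sqrt(14390)/10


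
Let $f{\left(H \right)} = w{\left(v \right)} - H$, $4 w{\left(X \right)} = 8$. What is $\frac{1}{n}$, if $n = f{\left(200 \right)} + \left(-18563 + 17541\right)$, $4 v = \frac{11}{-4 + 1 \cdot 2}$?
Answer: $- \frac{1}{1220} \approx -0.00081967$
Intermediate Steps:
$v = - \frac{11}{8}$ ($v = \frac{11 \frac{1}{-4 + 1 \cdot 2}}{4} = \frac{11 \frac{1}{-4 + 2}}{4} = \frac{11 \frac{1}{-2}}{4} = \frac{11 \left(- \frac{1}{2}\right)}{4} = \frac{1}{4} \left(- \frac{11}{2}\right) = - \frac{11}{8} \approx -1.375$)
$w{\left(X \right)} = 2$ ($w{\left(X \right)} = \frac{1}{4} \cdot 8 = 2$)
$f{\left(H \right)} = 2 - H$
$n = -1220$ ($n = \left(2 - 200\right) + \left(-18563 + 17541\right) = \left(2 - 200\right) - 1022 = -198 - 1022 = -1220$)
$\frac{1}{n} = \frac{1}{-1220} = - \frac{1}{1220}$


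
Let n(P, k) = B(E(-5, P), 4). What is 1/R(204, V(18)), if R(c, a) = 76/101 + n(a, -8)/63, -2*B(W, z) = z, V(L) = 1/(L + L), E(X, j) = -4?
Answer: 6363/4586 ≈ 1.3875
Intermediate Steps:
V(L) = 1/(2*L)
B(W, z) = -z/2
n(P, k) = -2 (n(P, k) = -1/2*4 = -2)
R(c, a) = 4586/6363 (R(c, a) = 76/101 - 2/63 = 4586/6363)
1/R(204, V(18)) = 1/(4586/6363) = 6363/4586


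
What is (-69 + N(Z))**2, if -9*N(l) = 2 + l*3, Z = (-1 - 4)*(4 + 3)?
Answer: 268324/81 ≈ 3312.6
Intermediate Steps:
Z = -35 (Z = -5*7 = -35)
N(l) = -2/9 - l/3 (N(l) = -(2 + l*3)/9 = -(2 + 3*l)/9 = -2/9 - l/3)
(-69 + N(Z))**2 = (-69 + (-2/9 - 1/3*(-35)))**2 = (-69 + (-2/9 + 35/3))**2 = (-69 + 103/9)**2 = (-518/9)**2 = 268324/81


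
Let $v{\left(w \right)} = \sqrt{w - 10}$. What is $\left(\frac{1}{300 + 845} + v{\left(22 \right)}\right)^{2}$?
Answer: $\frac{15732301}{1311025} + \frac{4 \sqrt{3}}{1145} \approx 12.006$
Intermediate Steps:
$v{\left(w \right)} = \sqrt{-10 + w}$
$\left(\frac{1}{300 + 845} + v{\left(22 \right)}\right)^{2} = \left(\frac{1}{300 + 845} + \sqrt{-10 + 22}\right)^{2} = \left(\frac{1}{1145} + \sqrt{12}\right)^{2} = \left(\frac{1}{1145} + 2 \sqrt{3}\right)^{2}$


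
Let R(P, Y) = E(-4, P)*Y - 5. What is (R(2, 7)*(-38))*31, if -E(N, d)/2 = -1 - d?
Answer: -43586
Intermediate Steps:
E(N, d) = 2 + 2*d (E(N, d) = -2*(-1 - d) = 2 + 2*d)
R(P, Y) = -5 + Y*(2 + 2*P) (R(P, Y) = (2 + 2*P)*Y - 5 = Y*(2 + 2*P) - 5 = -5 + Y*(2 + 2*P))
(R(2, 7)*(-38))*31 = ((-5 + 2*7*(1 + 2))*(-38))*31 = ((-5 + 2*7*3)*(-38))*31 = ((-5 + 42)*(-38))*31 = (37*(-38))*31 = -1406*31 = -43586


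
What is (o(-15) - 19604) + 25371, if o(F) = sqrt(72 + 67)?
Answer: 5767 + sqrt(139) ≈ 5778.8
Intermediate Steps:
o(F) = sqrt(139)
(o(-15) - 19604) + 25371 = (sqrt(139) - 19604) + 25371 = (-19604 + sqrt(139)) + 25371 = 5767 + sqrt(139)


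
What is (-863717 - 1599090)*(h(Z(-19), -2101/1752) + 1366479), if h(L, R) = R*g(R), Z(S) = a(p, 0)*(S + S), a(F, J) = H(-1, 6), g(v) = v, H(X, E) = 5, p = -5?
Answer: -10330039968715741919/3069504 ≈ -3.3654e+12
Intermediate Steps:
a(F, J) = 5
Z(S) = 10*S (Z(S) = 5*(S + S) = 5*(2*S) = 10*S)
h(L, R) = R² (h(L, R) = R*R = R²)
(-863717 - 1599090)*(h(Z(-19), -2101/1752) + 1366479) = (-863717 - 1599090)*((-2101/1752)² + 1366479) = -2462807*((-2101*1/1752)² + 1366479) = -2462807*((-2101/1752)² + 1366479) = -2462807*(4414201/3069504 + 1366479) = -2462807*4194417170617/3069504 = -10330039968715741919/3069504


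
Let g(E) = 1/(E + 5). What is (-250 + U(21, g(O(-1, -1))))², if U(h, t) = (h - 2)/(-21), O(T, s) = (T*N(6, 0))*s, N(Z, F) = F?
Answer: 27762361/441 ≈ 62953.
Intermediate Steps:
O(T, s) = 0 (O(T, s) = (T*0)*s = 0*s = 0)
g(E) = 1/(5 + E)
U(h, t) = 2/21 - h/21 (U(h, t) = (-2 + h)*(-1/21) = 2/21 - h/21)
(-250 + U(21, g(O(-1, -1))))² = (-250 + (2/21 - 1/21*21))² = (-250 + (2/21 - 1))² = (-250 - 19/21)² = (-5269/21)² = 27762361/441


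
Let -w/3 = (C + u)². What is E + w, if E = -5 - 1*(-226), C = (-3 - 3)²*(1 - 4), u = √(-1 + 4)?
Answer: -34780 + 648*√3 ≈ -33658.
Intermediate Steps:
u = √3 ≈ 1.7320
C = -108 (C = (-6)²*(-3) = 36*(-3) = -108)
E = 221 (E = -5 + 226 = 221)
w = -3*(-108 + √3)² ≈ -33879.
E + w = 221 + (-35001 + 648*√3) = -34780 + 648*√3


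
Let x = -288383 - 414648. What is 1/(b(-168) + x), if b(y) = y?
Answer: -1/703199 ≈ -1.4221e-6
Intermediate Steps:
x = -703031
1/(b(-168) + x) = 1/(-168 - 703031) = 1/(-703199) = -1/703199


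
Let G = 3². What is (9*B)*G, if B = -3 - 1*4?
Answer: -567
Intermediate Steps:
B = -7 (B = -3 - 4 = -7)
G = 9
(9*B)*G = (9*(-7))*9 = -63*9 = -567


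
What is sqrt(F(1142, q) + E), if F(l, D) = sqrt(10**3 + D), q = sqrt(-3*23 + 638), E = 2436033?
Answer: sqrt(2436033 + sqrt(1000 + sqrt(569))) ≈ 1560.8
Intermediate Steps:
q = sqrt(569) (q = sqrt(-69 + 638) = sqrt(569) ≈ 23.854)
F(l, D) = sqrt(1000 + D)
sqrt(F(1142, q) + E) = sqrt(sqrt(1000 + sqrt(569)) + 2436033) = sqrt(2436033 + sqrt(1000 + sqrt(569)))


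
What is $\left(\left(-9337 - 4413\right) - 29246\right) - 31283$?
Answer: $-74279$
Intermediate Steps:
$\left(\left(-9337 - 4413\right) - 29246\right) - 31283 = \left(-13750 - 29246\right) - 31283 = -42996 - 31283 = -74279$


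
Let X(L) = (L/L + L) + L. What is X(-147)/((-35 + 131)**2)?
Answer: -293/9216 ≈ -0.031793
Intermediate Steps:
X(L) = 1 + 2*L (X(L) = (1 + L) + L = 1 + 2*L)
X(-147)/((-35 + 131)**2) = (1 + 2*(-147))/((-35 + 131)**2) = (1 - 294)/(96**2) = -293/9216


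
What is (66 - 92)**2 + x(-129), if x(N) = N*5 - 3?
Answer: 28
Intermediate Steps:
x(N) = -3 + 5*N (x(N) = 5*N - 3 = -3 + 5*N)
(66 - 92)**2 + x(-129) = (66 - 92)**2 + (-3 + 5*(-129)) = (-26)**2 + (-3 - 645) = 676 - 648 = 28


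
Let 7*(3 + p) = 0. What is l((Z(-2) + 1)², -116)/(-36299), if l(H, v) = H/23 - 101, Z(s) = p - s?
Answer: 101/36299 ≈ 0.0027824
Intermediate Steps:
p = -3 (p = -3 + (⅐)*0 = -3 + 0 = -3)
Z(s) = -3 - s
l(H, v) = -101 + H/23 (l(H, v) = H*(1/23) - 101 = H/23 - 101 = -101 + H/23)
l((Z(-2) + 1)², -116)/(-36299) = (-101 + ((-3 - 1*(-2)) + 1)²/23)/(-36299) = (-101 + ((-3 + 2) + 1)²/23)*(-1/36299) = (-101 + (-1 + 1)²/23)*(-1/36299) = (-101 + (1/23)*0²)*(-1/36299) = (-101 + (1/23)*0)*(-1/36299) = (-101 + 0)*(-1/36299) = -101*(-1/36299) = 101/36299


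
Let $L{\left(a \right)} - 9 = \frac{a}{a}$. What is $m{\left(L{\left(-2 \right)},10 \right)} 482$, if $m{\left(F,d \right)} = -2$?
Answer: $-964$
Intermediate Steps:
$L{\left(a \right)} = 10$ ($L{\left(a \right)} = 9 + \frac{a}{a} = 9 + 1 = 10$)
$m{\left(L{\left(-2 \right)},10 \right)} 482 = \left(-2\right) 482 = -964$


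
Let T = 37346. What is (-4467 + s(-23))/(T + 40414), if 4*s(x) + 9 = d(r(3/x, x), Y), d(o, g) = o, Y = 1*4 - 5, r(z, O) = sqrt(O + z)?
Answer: -5959/103680 + I*sqrt(3059)/3576960 ≈ -0.057475 + 1.5462e-5*I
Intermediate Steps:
Y = -1 (Y = 4 - 5 = -1)
s(x) = -9/4 + sqrt(x + 3/x)/4
(-4467 + s(-23))/(T + 40414) = (-4467 + (-9/4 + sqrt((3 + (-23)**2)/(-23))/4))/(37346 + 40414) = (-4467 + (-9/4 + sqrt(-(3 + 529)/23)/4))/77760 = (-4467 + (-9/4 + sqrt(-1/23*532)/4))*(1/77760) = (-4467 + (-9/4 + sqrt(-532/23)/4))*(1/77760) = (-4467 + (-9/4 + (2*I*sqrt(3059)/23)/4))*(1/77760) = (-4467 + (-9/4 + I*sqrt(3059)/46))*(1/77760) = (-17877/4 + I*sqrt(3059)/46)*(1/77760) = -5959/103680 + I*sqrt(3059)/3576960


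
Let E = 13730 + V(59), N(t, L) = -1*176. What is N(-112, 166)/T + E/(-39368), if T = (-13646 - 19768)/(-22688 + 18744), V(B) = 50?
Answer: -3473438239/164430294 ≈ -21.124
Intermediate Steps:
N(t, L) = -176
E = 13780 (E = 13730 + 50 = 13780)
T = 16707/1972 (T = -33414/(-3944) = -33414*(-1/3944) = 16707/1972 ≈ 8.4721)
N(-112, 166)/T + E/(-39368) = -176/16707/1972 + 13780/(-39368) = -176*1972/16707 + 13780*(-1/39368) = -347072/16707 - 3445/9842 = -3473438239/164430294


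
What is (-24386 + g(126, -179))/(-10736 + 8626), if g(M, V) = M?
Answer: 2426/211 ≈ 11.498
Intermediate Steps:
(-24386 + g(126, -179))/(-10736 + 8626) = (-24386 + 126)/(-10736 + 8626) = -24260/(-2110) = -24260*(-1/2110) = 2426/211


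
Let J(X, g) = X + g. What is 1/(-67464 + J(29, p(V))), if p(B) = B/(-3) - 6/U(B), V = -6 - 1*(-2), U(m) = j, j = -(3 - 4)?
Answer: -3/202319 ≈ -1.4828e-5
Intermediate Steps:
j = 1 (j = -1*(-1) = 1)
U(m) = 1
V = -4 (V = -6 + 2 = -4)
p(B) = -6 - B/3 (p(B) = B/(-3) - 6/1 = B*(-⅓) - 6*1 = -B/3 - 6 = -6 - B/3)
1/(-67464 + J(29, p(V))) = 1/(-67464 + (29 + (-6 - ⅓*(-4)))) = 1/(-67464 + (29 + (-6 + 4/3))) = 1/(-67464 + (29 - 14/3)) = 1/(-67464 + 73/3) = 1/(-202319/3) = -3/202319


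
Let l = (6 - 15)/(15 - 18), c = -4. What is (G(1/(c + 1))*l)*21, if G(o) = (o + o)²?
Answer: 28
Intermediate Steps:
G(o) = 4*o² (G(o) = (2*o)² = 4*o²)
l = 3 (l = -9/(-3) = -9*(-⅓) = 3)
(G(1/(c + 1))*l)*21 = ((4*(1/(-4 + 1))²)*3)*21 = ((4*(1/(-3))²)*3)*21 = ((4*(-⅓)²)*3)*21 = ((4*(⅑))*3)*21 = ((4/9)*3)*21 = (4/3)*21 = 28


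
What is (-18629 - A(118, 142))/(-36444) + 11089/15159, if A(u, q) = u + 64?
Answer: 229761155/184151532 ≈ 1.2477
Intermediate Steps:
A(u, q) = 64 + u
(-18629 - A(118, 142))/(-36444) + 11089/15159 = (-18629 - (64 + 118))/(-36444) + 11089/15159 = (-18629 - 1*182)*(-1/36444) + 11089*(1/15159) = (-18629 - 182)*(-1/36444) + 11089/15159 = -18811*(-1/36444) + 11089/15159 = 18811/36444 + 11089/15159 = 229761155/184151532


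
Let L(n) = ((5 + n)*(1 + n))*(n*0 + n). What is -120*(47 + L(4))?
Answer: -27240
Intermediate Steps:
L(n) = n*(1 + n)*(5 + n) (L(n) = ((1 + n)*(5 + n))*(0 + n) = ((1 + n)*(5 + n))*n = n*(1 + n)*(5 + n))
-120*(47 + L(4)) = -120*(47 + 4*(5 + 4² + 6*4)) = -120*(47 + 4*(5 + 16 + 24)) = -120*(47 + 4*45) = -120*(47 + 180) = -120*227 = -27240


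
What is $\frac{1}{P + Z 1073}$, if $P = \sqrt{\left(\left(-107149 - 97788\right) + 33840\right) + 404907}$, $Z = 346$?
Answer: $\frac{185629}{68916134377} - \frac{\sqrt{233810}}{137832268754} \approx 2.69 \cdot 10^{-6}$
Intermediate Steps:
$P = \sqrt{233810}$ ($P = \sqrt{\left(-204937 + 33840\right) + 404907} = \sqrt{-171097 + 404907} = \sqrt{233810} \approx 483.54$)
$\frac{1}{P + Z 1073} = \frac{1}{\sqrt{233810} + 346 \cdot 1073} = \frac{1}{\sqrt{233810} + 371258} = \frac{1}{371258 + \sqrt{233810}}$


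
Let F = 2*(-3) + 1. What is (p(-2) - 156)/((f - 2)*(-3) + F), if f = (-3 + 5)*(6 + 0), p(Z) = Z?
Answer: 158/35 ≈ 4.5143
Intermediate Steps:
f = 12 (f = 2*6 = 12)
F = -5 (F = -6 + 1 = -5)
(p(-2) - 156)/((f - 2)*(-3) + F) = (-2 - 156)/((12 - 2)*(-3) - 5) = -158/(10*(-3) - 5) = -158/(-30 - 5) = -158/(-35) = -158*(-1/35) = 158/35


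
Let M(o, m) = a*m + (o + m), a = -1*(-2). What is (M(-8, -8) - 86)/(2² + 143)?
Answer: -118/147 ≈ -0.80272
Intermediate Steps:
a = 2
M(o, m) = o + 3*m (M(o, m) = 2*m + (o + m) = 2*m + (m + o) = o + 3*m)
(M(-8, -8) - 86)/(2² + 143) = ((-8 + 3*(-8)) - 86)/(2² + 143) = ((-8 - 24) - 86)/(4 + 143) = (-32 - 86)/147 = -118*1/147 = -118/147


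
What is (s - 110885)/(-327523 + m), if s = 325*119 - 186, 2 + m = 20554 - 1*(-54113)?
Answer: 12066/42143 ≈ 0.28631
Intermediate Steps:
m = 74665 (m = -2 + (20554 - 1*(-54113)) = -2 + (20554 + 54113) = -2 + 74667 = 74665)
s = 38489 (s = 38675 - 186 = 38489)
(s - 110885)/(-327523 + m) = (38489 - 110885)/(-327523 + 74665) = -72396/(-252858) = -72396*(-1/252858) = 12066/42143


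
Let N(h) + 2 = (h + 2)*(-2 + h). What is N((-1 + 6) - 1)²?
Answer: 100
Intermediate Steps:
N(h) = -2 + (-2 + h)*(2 + h) (N(h) = -2 + (h + 2)*(-2 + h) = -2 + (2 + h)*(-2 + h) = -2 + (-2 + h)*(2 + h))
N((-1 + 6) - 1)² = (-6 + ((-1 + 6) - 1)²)² = (-6 + (5 - 1)²)² = (-6 + 4²)² = (-6 + 16)² = 10² = 100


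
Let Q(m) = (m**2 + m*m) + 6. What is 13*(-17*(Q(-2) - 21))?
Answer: 1547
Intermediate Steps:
Q(m) = 6 + 2*m**2 (Q(m) = (m**2 + m**2) + 6 = 2*m**2 + 6 = 6 + 2*m**2)
13*(-17*(Q(-2) - 21)) = 13*(-17*((6 + 2*(-2)**2) - 21)) = 13*(-17*((6 + 2*4) - 21)) = 13*(-17*((6 + 8) - 21)) = 13*(-17*(14 - 21)) = 13*(-17*(-7)) = 13*119 = 1547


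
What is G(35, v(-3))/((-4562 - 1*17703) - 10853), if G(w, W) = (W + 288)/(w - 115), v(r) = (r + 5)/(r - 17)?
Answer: 2879/26494400 ≈ 0.00010866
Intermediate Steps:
v(r) = (5 + r)/(-17 + r)
G(w, W) = (288 + W)/(-115 + w)
G(35, v(-3))/((-4562 - 1*17703) - 10853) = ((288 + (5 - 3)/(-17 - 3))/(-115 + 35))/((-4562 - 1*17703) - 10853) = ((288 + 2/(-20))/(-80))/((-4562 - 17703) - 10853) = (-(288 - 1/20*2)/80)/(-22265 - 10853) = -(288 - 1/10)/80/(-33118) = -1/80*2879/10*(-1/33118) = -2879/800*(-1/33118) = 2879/26494400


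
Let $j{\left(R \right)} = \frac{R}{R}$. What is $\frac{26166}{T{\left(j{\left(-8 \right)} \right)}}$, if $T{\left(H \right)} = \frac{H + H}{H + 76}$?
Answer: $1007391$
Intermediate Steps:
$j{\left(R \right)} = 1$
$T{\left(H \right)} = \frac{2 H}{76 + H}$
$\frac{26166}{T{\left(j{\left(-8 \right)} \right)}} = \frac{26166}{2 \cdot 1 \frac{1}{76 + 1}} = \frac{26166}{2 \cdot 1 \cdot \frac{1}{77}} = \frac{26166}{\frac{2}{77}} = 26166 \cdot \frac{77}{2} = 1007391$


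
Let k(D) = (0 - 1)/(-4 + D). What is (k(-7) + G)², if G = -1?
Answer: 100/121 ≈ 0.82645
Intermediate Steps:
k(D) = -1/(-4 + D)
(k(-7) + G)² = (-1/(-4 - 7) - 1)² = (-1/(-11) - 1)² = (-1*(-1/11) - 1)² = (1/11 - 1)² = (-10/11)² = 100/121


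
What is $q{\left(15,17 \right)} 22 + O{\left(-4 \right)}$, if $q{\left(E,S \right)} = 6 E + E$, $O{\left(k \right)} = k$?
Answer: $2306$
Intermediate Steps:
$q{\left(E,S \right)} = 7 E$
$q{\left(15,17 \right)} 22 + O{\left(-4 \right)} = 7 \cdot 15 \cdot 22 - 4 = 105 \cdot 22 - 4 = 2310 - 4 = 2306$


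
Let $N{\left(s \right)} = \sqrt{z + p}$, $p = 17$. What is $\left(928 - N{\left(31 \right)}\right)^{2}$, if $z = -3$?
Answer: $\left(928 - \sqrt{14}\right)^{2} \approx 8.5425 \cdot 10^{5}$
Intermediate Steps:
$N{\left(s \right)} = \sqrt{14}$ ($N{\left(s \right)} = \sqrt{-3 + 17} = \sqrt{14}$)
$\left(928 - N{\left(31 \right)}\right)^{2} = \left(928 - \sqrt{14}\right)^{2}$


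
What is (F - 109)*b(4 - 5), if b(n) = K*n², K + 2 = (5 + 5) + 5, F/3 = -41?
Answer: -3016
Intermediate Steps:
F = -123 (F = 3*(-41) = -123)
K = 13 (K = -2 + ((5 + 5) + 5) = -2 + (10 + 5) = -2 + 15 = 13)
b(n) = 13*n²
(F - 109)*b(4 - 5) = (-123 - 109)*(13*(4 - 5)²) = -3016*(-1)² = -3016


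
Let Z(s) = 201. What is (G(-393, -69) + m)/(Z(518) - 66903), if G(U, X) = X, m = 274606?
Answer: -274537/66702 ≈ -4.1159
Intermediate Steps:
(G(-393, -69) + m)/(Z(518) - 66903) = (-69 + 274606)/(201 - 66903) = 274537/(-66702) = 274537*(-1/66702) = -274537/66702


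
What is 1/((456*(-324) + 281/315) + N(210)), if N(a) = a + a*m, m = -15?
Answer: -315/47465179 ≈ -6.6364e-6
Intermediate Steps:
N(a) = -14*a (N(a) = a + a*(-15) = a - 15*a = -14*a)
1/((456*(-324) + 281/315) + N(210)) = 1/((456*(-324) + 281/315) - 14*210) = 1/((-147744 + 281*(1/315)) - 2940) = 1/((-147744 + 281/315) - 2940) = 1/(-46539079/315 - 2940) = 1/(-47465179/315) = -315/47465179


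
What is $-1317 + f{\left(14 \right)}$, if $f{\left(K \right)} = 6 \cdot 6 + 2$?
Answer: $-1279$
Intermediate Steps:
$f{\left(K \right)} = 38$ ($f{\left(K \right)} = 36 + 2 = 38$)
$-1317 + f{\left(14 \right)} = -1317 + 38 = -1279$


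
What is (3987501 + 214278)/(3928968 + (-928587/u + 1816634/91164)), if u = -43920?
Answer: 467322196522320/436984703062733 ≈ 1.0694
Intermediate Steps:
(3987501 + 214278)/(3928968 + (-928587/u + 1816634/91164)) = (3987501 + 214278)/(3928968 + (-928587/(-43920) + 1816634/91164)) = 4201779/(3928968 + (-928587*(-1/43920) + 1816634*(1/91164))) = 4201779/(3928968 + (309529/14640 + 908317/45582)) = 4201779/(3928968 + 4567785293/111220080) = 4201779/(436984703062733/111220080) = 4201779*(111220080/436984703062733) = 467322196522320/436984703062733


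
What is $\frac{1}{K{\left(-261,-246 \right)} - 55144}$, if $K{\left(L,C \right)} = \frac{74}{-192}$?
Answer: $- \frac{96}{5293861} \approx -1.8134 \cdot 10^{-5}$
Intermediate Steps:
$K{\left(L,C \right)} = - \frac{37}{96}$ ($K{\left(L,C \right)} = 74 \left(- \frac{1}{192}\right) = - \frac{37}{96}$)
$\frac{1}{K{\left(-261,-246 \right)} - 55144} = \frac{1}{- \frac{37}{96} - 55144} = \frac{1}{- \frac{5293861}{96}} = - \frac{96}{5293861}$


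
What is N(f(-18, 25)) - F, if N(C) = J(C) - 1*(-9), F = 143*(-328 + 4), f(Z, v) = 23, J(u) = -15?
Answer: 46326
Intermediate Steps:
F = -46332 (F = 143*(-324) = -46332)
N(C) = -6 (N(C) = -15 - 1*(-9) = -15 + 9 = -6)
N(f(-18, 25)) - F = -6 - 1*(-46332) = -6 + 46332 = 46326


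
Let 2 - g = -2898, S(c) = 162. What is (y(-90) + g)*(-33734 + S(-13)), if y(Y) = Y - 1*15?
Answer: -93833740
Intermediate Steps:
g = 2900 (g = 2 - 1*(-2898) = 2 + 2898 = 2900)
y(Y) = -15 + Y (y(Y) = Y - 15 = -15 + Y)
(y(-90) + g)*(-33734 + S(-13)) = ((-15 - 90) + 2900)*(-33734 + 162) = (-105 + 2900)*(-33572) = 2795*(-33572) = -93833740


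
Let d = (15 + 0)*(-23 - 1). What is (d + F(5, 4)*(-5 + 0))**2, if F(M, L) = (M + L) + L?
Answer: 180625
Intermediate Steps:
F(M, L) = M + 2*L (F(M, L) = (L + M) + L = M + 2*L)
d = -360 (d = 15*(-24) = -360)
(d + F(5, 4)*(-5 + 0))**2 = (-360 + (5 + 2*4)*(-5 + 0))**2 = (-360 + (5 + 8)*(-5))**2 = (-360 + 13*(-5))**2 = (-360 - 65)**2 = (-425)**2 = 180625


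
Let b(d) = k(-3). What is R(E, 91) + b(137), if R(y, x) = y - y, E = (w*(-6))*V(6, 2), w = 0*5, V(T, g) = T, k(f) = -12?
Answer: -12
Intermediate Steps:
b(d) = -12
w = 0
E = 0 (E = (0*(-6))*6 = 0*6 = 0)
R(y, x) = 0
R(E, 91) + b(137) = 0 - 12 = -12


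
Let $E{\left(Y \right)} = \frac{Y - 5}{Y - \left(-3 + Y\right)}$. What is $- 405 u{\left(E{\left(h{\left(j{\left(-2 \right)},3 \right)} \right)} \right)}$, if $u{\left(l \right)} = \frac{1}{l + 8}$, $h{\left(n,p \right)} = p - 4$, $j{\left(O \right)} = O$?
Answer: $- \frac{135}{2} \approx -67.5$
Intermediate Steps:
$h{\left(n,p \right)} = -4 + p$
$E{\left(Y \right)} = - \frac{5}{3} + \frac{Y}{3}$ ($E{\left(Y \right)} = \frac{-5 + Y}{3} = \left(-5 + Y\right) \frac{1}{3} = - \frac{5}{3} + \frac{Y}{3}$)
$u{\left(l \right)} = \frac{1}{8 + l}$
$- 405 u{\left(E{\left(h{\left(j{\left(-2 \right)},3 \right)} \right)} \right)} = - \frac{405}{8 - \left(\frac{5}{3} - \frac{-4 + 3}{3}\right)} = - \frac{405}{8 + \left(- \frac{5}{3} + \frac{1}{3} \left(-1\right)\right)} = - \frac{405}{8 - 2} = - \frac{405}{6} = \left(-405\right) \frac{1}{6} = - \frac{135}{2}$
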